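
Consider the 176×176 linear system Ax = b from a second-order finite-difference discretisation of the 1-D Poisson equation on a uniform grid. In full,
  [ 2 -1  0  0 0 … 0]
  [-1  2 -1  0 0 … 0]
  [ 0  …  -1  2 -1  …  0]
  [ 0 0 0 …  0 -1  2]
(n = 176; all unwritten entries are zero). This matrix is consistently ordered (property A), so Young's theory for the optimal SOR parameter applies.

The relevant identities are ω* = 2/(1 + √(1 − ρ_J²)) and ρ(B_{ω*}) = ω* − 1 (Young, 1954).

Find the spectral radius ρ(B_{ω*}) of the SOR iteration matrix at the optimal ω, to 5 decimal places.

ρ_SOR = 0.96512

n=176: λ(B_J) = 1 − λ(A)/2 = cos(kπ/177); k=1 gives ρ_J = 0.99984.
√(1 − cos²(π/177)) = sin(π/177) ≈ 0.017748.
Young: ω* = 2/(1+√(1−ρ_J²)) = 2/(1+0.017748) = 2/1.017748 = 1.96512.
ρ(B_{ω*}) = ω*−1 = 0.96512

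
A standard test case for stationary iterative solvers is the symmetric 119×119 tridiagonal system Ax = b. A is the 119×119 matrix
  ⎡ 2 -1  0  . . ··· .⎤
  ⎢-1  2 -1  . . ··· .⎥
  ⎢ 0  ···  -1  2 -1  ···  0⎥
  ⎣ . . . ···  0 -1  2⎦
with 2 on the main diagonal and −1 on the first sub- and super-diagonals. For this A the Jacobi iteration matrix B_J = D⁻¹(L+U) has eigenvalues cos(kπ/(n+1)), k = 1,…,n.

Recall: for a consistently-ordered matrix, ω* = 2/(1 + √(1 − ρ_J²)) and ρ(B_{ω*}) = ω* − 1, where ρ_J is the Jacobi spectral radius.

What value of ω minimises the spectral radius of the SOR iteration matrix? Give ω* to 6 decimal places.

ω* = 1.948982

With n=119, ρ(Jacobi) = cos(π/120) = 0.999657.
√(1−ρ_J²) = |sin(π/120)| = 0.0261769
[ω*] 2 ÷ (1 + 0.0261769) = 2 ÷ 1.0261769 = 1.948982.
and ρ(B_{ω*}) = 1.948982 − 1 = 0.948982.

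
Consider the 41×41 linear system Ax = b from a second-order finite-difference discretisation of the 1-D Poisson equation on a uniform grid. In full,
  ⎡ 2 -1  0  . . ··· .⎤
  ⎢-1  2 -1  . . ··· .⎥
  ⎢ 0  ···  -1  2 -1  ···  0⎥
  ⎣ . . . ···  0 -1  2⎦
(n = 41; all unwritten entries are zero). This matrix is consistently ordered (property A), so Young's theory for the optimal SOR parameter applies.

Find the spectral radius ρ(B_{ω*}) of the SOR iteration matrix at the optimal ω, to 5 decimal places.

ρ_SOR = 0.86093

spectrum of D⁻¹(L+U) = {cos(kπ/42) : 1≤k≤41}; ρ_J = cos(π/42) = 0.99720.
√(1 − cos²(π/42)) = sin(π/42) ≈ 0.074730.
ω* = 2 / (1 + 0.074730) = 2 / 1.074730 ≈ 1.86093.
and ρ(B_{ω*}) = 1.86093 − 1 = 0.86093.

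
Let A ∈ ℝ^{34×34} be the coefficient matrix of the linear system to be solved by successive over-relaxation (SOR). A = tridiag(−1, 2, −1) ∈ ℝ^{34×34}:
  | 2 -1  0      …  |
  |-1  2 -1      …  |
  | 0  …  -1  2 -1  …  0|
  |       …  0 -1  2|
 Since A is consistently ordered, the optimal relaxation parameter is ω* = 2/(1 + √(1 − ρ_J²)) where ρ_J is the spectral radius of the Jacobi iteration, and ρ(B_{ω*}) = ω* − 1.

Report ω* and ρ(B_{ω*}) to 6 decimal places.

[ρ_J] n=34: ρ(B_J) = cos(π/(n+1)) = cos(π/35) = 0.995974.
√(1−ρ_J²) simplifies to sin(π/35) = 0.0896393.
ω* = 2/(1+0.0896393) = 1.835470
and ρ(B_{ω*}) = 1.835470 − 1 = 0.835470.

ω* = 1.835470, ρ_SOR = 0.835470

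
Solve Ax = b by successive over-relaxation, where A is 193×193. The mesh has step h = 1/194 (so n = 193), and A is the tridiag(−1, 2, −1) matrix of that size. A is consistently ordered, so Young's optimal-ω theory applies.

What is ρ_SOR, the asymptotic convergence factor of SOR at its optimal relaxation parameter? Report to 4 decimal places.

B_J for the 193×193 system has eigenvalues cos(kπ/194); ρ_J = cos(π/194) = 0.9999.
√(1−ρ_J²) simplifies to sin(π/194) = 0.01619.
ω* = 2/(1 + 0.01619) = 2/1.01619 = 1.9681.
ρ_SOR = ω* − 1 = 1.9681 − 1 = 0.9681.

ρ_SOR = 0.9681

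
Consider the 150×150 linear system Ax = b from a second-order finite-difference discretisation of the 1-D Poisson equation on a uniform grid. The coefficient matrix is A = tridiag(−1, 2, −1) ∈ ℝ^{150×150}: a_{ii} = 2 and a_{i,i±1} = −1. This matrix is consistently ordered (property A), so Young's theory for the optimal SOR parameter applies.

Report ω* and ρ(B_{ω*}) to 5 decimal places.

With n=150, ρ(Jacobi) = cos(π/151) = 0.99978.
root = sin(π/151) = 0.020804  (since 1−cos² = sin²).
Then 2/(1+√(1−ρ_J²)) = 2/(1+0.020804); ω* = 2/1.020804 = 1.95924.
and ρ(B_{ω*}) = 1.95924 − 1 = 0.95924.

ω* = 1.95924, ρ_SOR = 0.95924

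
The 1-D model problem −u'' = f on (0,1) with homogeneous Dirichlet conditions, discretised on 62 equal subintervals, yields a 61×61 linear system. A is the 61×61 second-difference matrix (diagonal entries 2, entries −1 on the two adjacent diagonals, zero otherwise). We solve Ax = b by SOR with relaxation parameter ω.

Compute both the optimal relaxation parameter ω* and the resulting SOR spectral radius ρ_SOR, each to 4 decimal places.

With n=61, ρ(Jacobi) = cos(π/62) = 0.9987.
√(1−ρ_J²) = |sin(π/62)| = 0.05065
ω* = 2/(1 + 0.05065) = 2/1.05065 = 1.9036.
[ρ_SOR] ω* − 1 = 0.9036.

ω* = 1.9036, ρ_SOR = 0.9036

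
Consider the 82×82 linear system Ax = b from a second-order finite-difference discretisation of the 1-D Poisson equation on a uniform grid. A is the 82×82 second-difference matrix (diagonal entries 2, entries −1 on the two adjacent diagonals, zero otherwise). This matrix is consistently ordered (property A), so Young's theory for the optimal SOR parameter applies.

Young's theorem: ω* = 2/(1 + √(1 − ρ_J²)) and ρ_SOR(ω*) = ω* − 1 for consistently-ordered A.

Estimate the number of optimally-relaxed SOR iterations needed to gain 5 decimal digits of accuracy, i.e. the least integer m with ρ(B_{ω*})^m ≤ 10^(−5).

B_J for the 82×82 system has eigenvalues cos(kπ/83); ρ_J = cos(π/83) = 0.9992838.
√(1−ρ_J²) simplifies to sin(π/83) = 0.0378415.
Then 2/(1+√(1−ρ_J²)) = 2/(1+0.0378415); ω* = 2/1.0378415 = 1.9270765.
ρ(B_{ω*}) = ω*−1 = 0.9270765
m ≥ 5·ln10 / (−ln 0.9270765) = 152.047; smallest integer m = 153.

m = 153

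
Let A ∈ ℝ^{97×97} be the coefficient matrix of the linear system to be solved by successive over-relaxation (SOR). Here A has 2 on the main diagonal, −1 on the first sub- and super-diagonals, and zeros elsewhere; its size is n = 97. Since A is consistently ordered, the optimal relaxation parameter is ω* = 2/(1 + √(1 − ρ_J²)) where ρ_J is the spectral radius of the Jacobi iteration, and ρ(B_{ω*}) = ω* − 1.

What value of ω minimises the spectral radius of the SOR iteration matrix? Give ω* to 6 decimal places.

ω* = 1.937888

n=97: λ(B_J) = 1 − λ(A)/2 = cos(kπ/98); k=1 gives ρ_J = 0.999486.
√(1−ρ_J²) = |sin(π/98)| = 0.0320516
ω* = 2/(1 + 0.0320516) = 2/1.0320516 = 1.937888.
ρ_SOR = ω* − 1 ≈ 0.937888.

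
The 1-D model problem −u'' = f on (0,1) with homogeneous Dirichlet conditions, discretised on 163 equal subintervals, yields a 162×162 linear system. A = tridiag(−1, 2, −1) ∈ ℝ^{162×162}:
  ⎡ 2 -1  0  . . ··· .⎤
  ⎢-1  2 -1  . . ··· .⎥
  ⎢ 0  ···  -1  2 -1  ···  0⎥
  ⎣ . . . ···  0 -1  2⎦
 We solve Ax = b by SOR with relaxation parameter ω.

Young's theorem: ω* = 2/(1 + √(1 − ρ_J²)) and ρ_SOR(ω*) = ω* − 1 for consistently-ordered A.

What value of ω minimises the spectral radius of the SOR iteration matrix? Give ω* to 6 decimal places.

B_J for the 162×162 system has eigenvalues cos(kπ/163); ρ_J = cos(π/163) = 0.999814.
√(1−ρ_J²) = |sin(π/163)| = 0.0192724
ω* = 2/(1 + 0.0192724) = 2/1.0192724 = 1.962184.
ρ(B_{ω*}) = ω*−1 = 0.962184

ω* = 1.962184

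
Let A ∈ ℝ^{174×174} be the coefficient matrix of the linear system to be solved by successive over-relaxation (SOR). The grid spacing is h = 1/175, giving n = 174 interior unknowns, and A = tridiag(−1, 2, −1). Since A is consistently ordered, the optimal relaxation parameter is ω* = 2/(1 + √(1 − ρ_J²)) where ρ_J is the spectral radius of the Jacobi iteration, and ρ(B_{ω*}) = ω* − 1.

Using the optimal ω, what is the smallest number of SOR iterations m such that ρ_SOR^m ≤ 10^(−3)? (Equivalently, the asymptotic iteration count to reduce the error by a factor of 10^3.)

m = 193

½·tridiag(1,0,1) at n=174: λ_k = cos(kπ/175); max |λ| at k=1 ⇒ ρ_J = cos(π/175) ≈ 0.9998389.
root = sin(π/175) = 0.0179510  (since 1−cos² = sin²).
ω* = 2/(1+0.0179510) = 1.9647311
and ρ(B_{ω*}) = 1.9647311 − 1 = 0.9647311.
For 3 digits: m = 3·ln10 / (−ln 0.9647311) = 6.90776/0.0359059 = 192.385; round up → m = 193.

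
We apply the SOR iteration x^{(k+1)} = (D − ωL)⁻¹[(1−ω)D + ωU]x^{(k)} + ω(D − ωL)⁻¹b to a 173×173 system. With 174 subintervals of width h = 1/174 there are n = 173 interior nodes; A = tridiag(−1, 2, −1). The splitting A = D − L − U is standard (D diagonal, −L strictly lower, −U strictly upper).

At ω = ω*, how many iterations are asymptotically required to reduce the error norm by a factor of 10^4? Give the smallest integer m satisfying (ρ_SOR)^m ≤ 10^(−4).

m = 256

n=173: λ(B_J) = 1 − λ(A)/2 = cos(kπ/174); k=1 gives ρ_J = 0.9998370.
√(1−ρ_J²) = |sin(π/174)| = 0.0180541
Young: ω* = 2/(1+√(1−ρ_J²)) = 2/(1+0.0180541) = 2/1.0180541 = 1.9645321.
At ω = 1.9645321 every |λ(B_ω)| = ω−1, so ρ_SOR = 0.9645321.
m ≥ 4·ln10 / (−ln 0.9645321) = 255.048; smallest integer m = 256.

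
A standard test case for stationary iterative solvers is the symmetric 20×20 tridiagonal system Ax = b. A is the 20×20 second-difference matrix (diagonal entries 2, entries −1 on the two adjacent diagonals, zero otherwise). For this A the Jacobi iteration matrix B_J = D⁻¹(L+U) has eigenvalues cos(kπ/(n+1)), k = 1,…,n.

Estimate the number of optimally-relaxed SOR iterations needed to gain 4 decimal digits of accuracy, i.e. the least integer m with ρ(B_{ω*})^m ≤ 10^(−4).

m = 31

With n=20, ρ(Jacobi) = cos(π/21) = 0.9888308.
root = sin(π/21) = 0.1490423  (since 1−cos² = sin²).
ω* = 2/(1 + 0.1490423) = 2/1.1490423 = 1.7405800.
[ρ_SOR] ω* − 1 = 0.7405800.
For 4 digits: m = 4·ln10 / (−ln 0.7405800) = 9.21034/0.300322 = 30.668; round up → m = 31.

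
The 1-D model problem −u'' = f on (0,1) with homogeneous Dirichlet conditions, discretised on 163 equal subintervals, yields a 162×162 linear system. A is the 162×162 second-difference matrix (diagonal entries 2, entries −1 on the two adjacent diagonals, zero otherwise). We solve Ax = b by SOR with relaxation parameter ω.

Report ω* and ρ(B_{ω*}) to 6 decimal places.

With n=162, ρ(Jacobi) = cos(π/163) = 0.999814.
1 − cos²(π/163) = sin²(π/163) ⇒ √(1−ρ_J²) = sin(π/163) = 0.0192724.
Then 2/(1+√(1−ρ_J²)) = 2/(1+0.0192724); ω* = 2/1.0192724 = 1.962184.
Hence ρ(B_{ω*}) = 1.962184 − 1 = 0.962184.

ω* = 1.962184, ρ_SOR = 0.962184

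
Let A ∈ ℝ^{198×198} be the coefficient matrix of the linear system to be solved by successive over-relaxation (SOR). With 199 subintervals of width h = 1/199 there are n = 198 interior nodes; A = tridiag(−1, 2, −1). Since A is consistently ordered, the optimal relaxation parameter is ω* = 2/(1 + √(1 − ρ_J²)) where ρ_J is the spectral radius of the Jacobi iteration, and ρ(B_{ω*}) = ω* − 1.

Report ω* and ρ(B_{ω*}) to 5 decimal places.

B_J for the 198×198 system has eigenvalues cos(kπ/199); ρ_J = cos(π/199) = 0.99988.
√(1−ρ_J²) simplifies to sin(π/199) = 0.015786.
ω* = 2 / (1 + 0.015786) = 2 / 1.015786 ≈ 1.96892.
ρ_SOR = ω* − 1 ≈ 0.96892.

ω* = 1.96892, ρ_SOR = 0.96892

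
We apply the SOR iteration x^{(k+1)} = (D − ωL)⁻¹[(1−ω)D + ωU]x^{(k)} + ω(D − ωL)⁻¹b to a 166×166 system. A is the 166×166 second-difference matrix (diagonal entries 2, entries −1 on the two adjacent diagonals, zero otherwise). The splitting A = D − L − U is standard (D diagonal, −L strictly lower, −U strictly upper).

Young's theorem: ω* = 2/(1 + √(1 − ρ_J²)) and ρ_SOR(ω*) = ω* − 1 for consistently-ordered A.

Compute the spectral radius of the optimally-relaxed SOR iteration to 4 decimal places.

With n=166, ρ(Jacobi) = cos(π/167) = 0.9998.
√(1 − cos²(π/167)) = sin(π/167) ≈ 0.01881.
Then 2/(1+√(1−ρ_J²)) = 2/(1+0.01881); ω* = 2/1.01881 = 1.9631.
ρ(B_{ω*}) = ω*−1 = 0.9631

ρ_SOR = 0.9631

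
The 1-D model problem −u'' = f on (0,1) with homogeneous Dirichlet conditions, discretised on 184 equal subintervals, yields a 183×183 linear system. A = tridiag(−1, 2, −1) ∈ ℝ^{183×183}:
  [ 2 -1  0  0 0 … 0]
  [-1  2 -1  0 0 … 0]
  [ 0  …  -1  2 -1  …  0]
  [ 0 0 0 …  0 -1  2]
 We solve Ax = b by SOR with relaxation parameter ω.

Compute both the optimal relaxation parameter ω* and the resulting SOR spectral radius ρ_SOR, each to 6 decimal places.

ρ_J = max_k |cos(kπ/184)| = cos(π/184) = 0.999854
√(1 − cos²(π/184)) = sin(π/184) ≈ 0.0170730.
ω* = 2/(1+0.0170730) = 1.966427
ρ(B_{ω*}) = ω*−1 = 0.966427

ω* = 1.966427, ρ_SOR = 0.966427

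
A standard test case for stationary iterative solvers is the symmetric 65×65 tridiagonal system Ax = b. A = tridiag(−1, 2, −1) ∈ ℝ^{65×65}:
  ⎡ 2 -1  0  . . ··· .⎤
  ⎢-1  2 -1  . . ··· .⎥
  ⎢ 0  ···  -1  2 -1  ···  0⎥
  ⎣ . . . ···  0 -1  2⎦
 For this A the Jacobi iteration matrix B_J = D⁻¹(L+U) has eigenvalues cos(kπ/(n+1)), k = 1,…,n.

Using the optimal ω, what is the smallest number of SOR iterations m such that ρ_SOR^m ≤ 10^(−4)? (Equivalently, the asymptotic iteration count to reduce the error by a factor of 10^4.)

m = 97

B_J for the 65×65 system has eigenvalues cos(kπ/66); ρ_J = cos(π/66) = 0.9988673.
root = sin(π/66) = 0.0475819  (since 1−cos² = sin²).
ω* = 2/(1 + 0.0475819) = 2/1.0475819 = 1.9091586.
and ρ(B_{ω*}) = 1.9091586 − 1 = 0.9091586.
m ≥ 4·ln10 / (−ln 0.9091586) = 96.711; smallest integer m = 97.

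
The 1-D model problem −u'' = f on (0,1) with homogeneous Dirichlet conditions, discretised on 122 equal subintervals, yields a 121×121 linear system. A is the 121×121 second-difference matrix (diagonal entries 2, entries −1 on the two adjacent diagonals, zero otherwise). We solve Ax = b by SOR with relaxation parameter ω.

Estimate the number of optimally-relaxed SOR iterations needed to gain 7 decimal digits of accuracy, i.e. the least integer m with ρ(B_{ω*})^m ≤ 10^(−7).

m = 313

ρ_J = max_k |cos(kπ/122)| = cos(π/122) = 0.9996685
1 − cos²(π/122) = sin²(π/122) ⇒ √(1−ρ_J²) = sin(π/122) = 0.0257479.
Then 2/(1+√(1−ρ_J²)) = 2/(1+0.0257479); ω* = 2/1.0257479 = 1.9497968.
[ρ_SOR] ω* − 1 = 0.9497968.
Need (0.9497968)^m ≤ 10^(−7): m ≥ 7·ln10/|ln 0.9497968| = 16.1181/0.0515072 = 312.929 ⇒ m = 313.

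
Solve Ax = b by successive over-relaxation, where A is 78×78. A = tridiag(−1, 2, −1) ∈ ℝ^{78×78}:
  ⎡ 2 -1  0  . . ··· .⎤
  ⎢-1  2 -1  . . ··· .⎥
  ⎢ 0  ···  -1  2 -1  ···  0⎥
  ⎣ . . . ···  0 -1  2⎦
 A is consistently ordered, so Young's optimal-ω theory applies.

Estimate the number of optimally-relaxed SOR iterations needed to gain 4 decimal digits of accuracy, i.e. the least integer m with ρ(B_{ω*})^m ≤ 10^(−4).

m = 116

ρ_J = max_k |cos(kπ/79)| = cos(π/79) = 0.9992094
1 − cos²(π/79) = sin²(π/79) ⇒ √(1−ρ_J²) = sin(π/79) = 0.0397565.
ω* = 2 / (1 + 0.0397565) = 2 / 1.0397565 ≈ 1.9235273.
Hence ρ(B_{ω*}) = 1.9235273 − 1 = 0.9235273.
For 4 digits: m = 4·ln10 / (−ln 0.9235273) = 9.21034/0.0795549 = 115.773; round up → m = 116.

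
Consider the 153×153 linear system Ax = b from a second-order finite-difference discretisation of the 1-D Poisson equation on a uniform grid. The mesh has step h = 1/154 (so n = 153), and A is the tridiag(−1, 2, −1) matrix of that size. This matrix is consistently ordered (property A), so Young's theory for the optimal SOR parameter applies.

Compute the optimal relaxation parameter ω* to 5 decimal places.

ω* = 1.96002

B_J for the 153×153 system has eigenvalues cos(kπ/154); ρ_J = cos(π/154) = 0.99979.
root = sin(π/154) = 0.020399  (since 1−cos² = sin²).
ω* = 2/(1+0.020399) = 1.96002
Hence ρ(B_{ω*}) = 1.96002 − 1 = 0.96002.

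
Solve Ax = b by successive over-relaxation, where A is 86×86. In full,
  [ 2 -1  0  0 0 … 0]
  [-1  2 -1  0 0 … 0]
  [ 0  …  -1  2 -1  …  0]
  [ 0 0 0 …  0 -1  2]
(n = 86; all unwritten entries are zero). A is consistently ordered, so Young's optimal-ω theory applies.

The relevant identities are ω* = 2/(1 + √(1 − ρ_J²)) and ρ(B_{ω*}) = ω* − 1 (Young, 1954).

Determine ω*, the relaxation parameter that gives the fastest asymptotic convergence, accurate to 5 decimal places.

ρ_J = max_k |cos(kπ/87)| = cos(π/87) = 0.99935
root = sin(π/87) = 0.036102  (since 1−cos² = sin²).
Then 2/(1+√(1−ρ_J²)) = 2/(1+0.036102); ω* = 2/1.036102 = 1.93031.
and ρ(B_{ω*}) = 1.93031 − 1 = 0.93031.

ω* = 1.93031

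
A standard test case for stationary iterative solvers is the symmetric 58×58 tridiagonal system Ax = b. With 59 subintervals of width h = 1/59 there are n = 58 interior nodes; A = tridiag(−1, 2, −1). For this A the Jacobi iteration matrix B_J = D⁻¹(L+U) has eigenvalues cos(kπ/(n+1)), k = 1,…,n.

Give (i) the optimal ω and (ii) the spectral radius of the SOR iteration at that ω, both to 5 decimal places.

ω* = 1.89893, ρ_SOR = 0.89893

n=58: λ(B_J) = 1 − λ(A)/2 = cos(kπ/59); k=1 gives ρ_J = 0.99858.
√(1 − cos²(π/59)) = sin(π/59) ≈ 0.053222.
ω* = 2/(1 + 0.053222) = 2/1.053222 = 1.89893.
Hence ρ(B_{ω*}) = 1.89893 − 1 = 0.89893.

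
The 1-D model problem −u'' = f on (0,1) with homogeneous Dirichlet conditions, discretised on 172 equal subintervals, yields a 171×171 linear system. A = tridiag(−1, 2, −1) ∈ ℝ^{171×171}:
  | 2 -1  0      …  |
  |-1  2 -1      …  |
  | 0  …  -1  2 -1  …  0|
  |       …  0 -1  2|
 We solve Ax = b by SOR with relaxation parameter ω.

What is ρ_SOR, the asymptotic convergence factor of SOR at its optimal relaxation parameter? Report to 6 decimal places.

n=171: λ(B_J) = 1 − λ(A)/2 = cos(kπ/172); k=1 gives ρ_J = 0.999833.
root = sin(π/172) = 0.0182641  (since 1−cos² = sin²).
So ω* = 2/1.0182641 = 1.964127 (Young).
ρ(B_{ω*}) = ω*−1 = 0.964127

ρ_SOR = 0.964127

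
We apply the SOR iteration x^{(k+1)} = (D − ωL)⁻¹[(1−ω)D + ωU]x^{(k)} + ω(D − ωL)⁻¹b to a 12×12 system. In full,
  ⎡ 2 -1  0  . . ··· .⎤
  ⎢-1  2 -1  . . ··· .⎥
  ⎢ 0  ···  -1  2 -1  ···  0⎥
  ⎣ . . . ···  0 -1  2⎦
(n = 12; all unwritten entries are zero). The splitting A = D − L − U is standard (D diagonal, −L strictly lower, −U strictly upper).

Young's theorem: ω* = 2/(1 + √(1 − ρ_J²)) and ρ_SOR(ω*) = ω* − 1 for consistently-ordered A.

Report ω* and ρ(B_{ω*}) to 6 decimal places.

ω* = 1.613794, ρ_SOR = 0.613794

[ρ_J] n=12: ρ(B_J) = cos(π/(n+1)) = cos(π/13) = 0.970942.
√(1 − cos²(π/13)) = sin(π/13) ≈ 0.2393157.
ω* = 2 / (1 + 0.2393157) = 2 / 1.2393157 ≈ 1.613794.
Hence ρ(B_{ω*}) = 1.613794 − 1 = 0.613794.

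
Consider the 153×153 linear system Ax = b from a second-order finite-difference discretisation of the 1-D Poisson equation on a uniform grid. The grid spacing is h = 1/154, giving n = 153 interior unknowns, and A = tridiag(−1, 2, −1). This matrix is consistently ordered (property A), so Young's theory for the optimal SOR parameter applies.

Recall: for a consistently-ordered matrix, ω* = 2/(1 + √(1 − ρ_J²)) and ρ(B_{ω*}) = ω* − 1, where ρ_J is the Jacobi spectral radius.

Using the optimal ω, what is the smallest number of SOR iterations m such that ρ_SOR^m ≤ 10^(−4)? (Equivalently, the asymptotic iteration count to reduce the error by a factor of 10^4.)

B_J for the 153×153 system has eigenvalues cos(kπ/154); ρ_J = cos(π/154) = 0.9997919.
√(1 − cos²(π/154)) = sin(π/154) ≈ 0.0203985.
[ω*] 2 ÷ (1 + 0.0203985) = 2 ÷ 1.0203985 = 1.9600186.
At ω = 1.9600186 every |λ(B_ω)| = ω−1, so ρ_SOR = 0.9600186.
(0.9600186)^m ≤ 10^{−4}  ⇒  m·ln(0.9600186) ≤ −4·ln10  ⇒  m ≥ 225.729  ⇒  m = 226

m = 226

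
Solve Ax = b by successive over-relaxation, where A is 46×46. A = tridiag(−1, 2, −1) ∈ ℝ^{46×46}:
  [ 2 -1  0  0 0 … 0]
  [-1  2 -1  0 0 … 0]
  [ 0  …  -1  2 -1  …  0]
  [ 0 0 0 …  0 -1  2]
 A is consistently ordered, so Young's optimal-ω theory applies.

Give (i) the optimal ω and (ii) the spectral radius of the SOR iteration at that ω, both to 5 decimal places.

n=46: λ(B_J) = 1 − λ(A)/2 = cos(kπ/47); k=1 gives ρ_J = 0.99777.
√(1 − cos²(π/47)) = sin(π/47) ≈ 0.066793.
ω* = 2 / (1 + 0.066793) = 2 / 1.066793 ≈ 1.87478.
ρ_SOR = ω* − 1 = 1.87478 − 1 = 0.87478.

ω* = 1.87478, ρ_SOR = 0.87478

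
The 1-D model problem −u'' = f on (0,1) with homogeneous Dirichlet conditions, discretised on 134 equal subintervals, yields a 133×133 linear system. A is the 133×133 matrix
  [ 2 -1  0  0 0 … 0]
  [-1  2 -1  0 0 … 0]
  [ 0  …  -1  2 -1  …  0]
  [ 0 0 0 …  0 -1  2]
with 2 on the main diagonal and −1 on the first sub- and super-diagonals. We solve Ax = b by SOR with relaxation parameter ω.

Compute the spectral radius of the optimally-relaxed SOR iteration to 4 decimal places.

ρ_SOR = 0.9542

n=133: λ(B_J) = 1 − λ(A)/2 = cos(kπ/134); k=1 gives ρ_J = 0.9997.
√(1 − cos²(π/134)) = sin(π/134) ≈ 0.02344.
So ω* = 2/1.02344 = 1.9542 (Young).
and ρ(B_{ω*}) = 1.9542 − 1 = 0.9542.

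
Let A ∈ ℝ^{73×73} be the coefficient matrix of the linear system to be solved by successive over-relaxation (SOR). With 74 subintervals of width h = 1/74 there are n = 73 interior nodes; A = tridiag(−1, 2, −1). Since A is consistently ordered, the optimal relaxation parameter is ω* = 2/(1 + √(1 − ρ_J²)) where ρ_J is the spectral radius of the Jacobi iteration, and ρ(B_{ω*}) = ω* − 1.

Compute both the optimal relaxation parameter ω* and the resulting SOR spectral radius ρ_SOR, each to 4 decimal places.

ω* = 1.9186, ρ_SOR = 0.9186

½·tridiag(1,0,1) at n=73: λ_k = cos(kπ/74); max |λ| at k=1 ⇒ ρ_J = cos(π/74) ≈ 0.9991.
root = sin(π/74) = 0.04244  (since 1−cos² = sin²).
So ω* = 2/1.04244 = 1.9186 (Young).
ρ_SOR = ω* − 1 = 1.9186 − 1 = 0.9186.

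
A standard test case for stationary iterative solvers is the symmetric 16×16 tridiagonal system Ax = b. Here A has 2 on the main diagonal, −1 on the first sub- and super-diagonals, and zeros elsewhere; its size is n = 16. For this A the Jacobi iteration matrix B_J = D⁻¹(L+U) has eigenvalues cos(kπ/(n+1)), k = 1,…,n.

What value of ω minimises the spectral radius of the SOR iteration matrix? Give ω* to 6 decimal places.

ρ_J = max_k |cos(kπ/17)| = cos(π/17) = 0.982973
√(1−ρ_J²) simplifies to sin(π/17) = 0.1837495.
[ω*] 2 ÷ (1 + 0.1837495) = 2 ÷ 1.1837495 = 1.689547.
[ρ_SOR] ω* − 1 = 0.689547.

ω* = 1.689547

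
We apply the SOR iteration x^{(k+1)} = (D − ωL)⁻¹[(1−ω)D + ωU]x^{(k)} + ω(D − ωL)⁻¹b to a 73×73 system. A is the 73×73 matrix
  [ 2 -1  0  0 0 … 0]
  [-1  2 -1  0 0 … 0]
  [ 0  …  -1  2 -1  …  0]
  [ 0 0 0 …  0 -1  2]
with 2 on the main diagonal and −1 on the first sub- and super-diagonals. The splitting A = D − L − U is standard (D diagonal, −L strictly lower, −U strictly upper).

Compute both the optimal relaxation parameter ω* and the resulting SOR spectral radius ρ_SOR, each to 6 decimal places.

½·tridiag(1,0,1) at n=73: λ_k = cos(kπ/74); max |λ| at k=1 ⇒ ρ_J = cos(π/74) ≈ 0.999099.
√(1 − cos²(π/74)) = sin(π/74) ≈ 0.0424412.
So ω* = 2/1.0424412 = 1.918573 (Young).
[ρ_SOR] ω* − 1 = 0.918573.

ω* = 1.918573, ρ_SOR = 0.918573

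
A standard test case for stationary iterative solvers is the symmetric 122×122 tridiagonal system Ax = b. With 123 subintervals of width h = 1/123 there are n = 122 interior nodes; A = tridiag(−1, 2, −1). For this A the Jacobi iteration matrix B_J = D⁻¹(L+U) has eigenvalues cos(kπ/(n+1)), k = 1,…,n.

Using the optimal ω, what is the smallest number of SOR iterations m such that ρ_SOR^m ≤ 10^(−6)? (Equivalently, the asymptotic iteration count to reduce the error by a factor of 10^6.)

m = 271

ρ_J = max_k |cos(kπ/123)| = cos(π/123) = 0.9996738
√(1 − cos²(π/123)) = sin(π/123) ≈ 0.0255386.
Then 2/(1+√(1−ρ_J²)) = 2/(1+0.0255386); ω* = 2/1.0255386 = 1.9501948.
ρ(B_{ω*}) = ω*−1 = 0.9501948
m ≥ 6·ln10 / (−ln 0.9501948) = 270.424; smallest integer m = 271.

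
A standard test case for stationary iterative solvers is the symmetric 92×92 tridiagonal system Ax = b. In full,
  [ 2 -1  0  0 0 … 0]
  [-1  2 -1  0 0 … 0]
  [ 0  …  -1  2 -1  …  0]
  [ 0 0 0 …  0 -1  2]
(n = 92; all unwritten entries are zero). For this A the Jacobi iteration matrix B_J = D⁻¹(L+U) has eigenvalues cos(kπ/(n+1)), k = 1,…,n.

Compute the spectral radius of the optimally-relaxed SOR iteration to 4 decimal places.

n=92: λ(B_J) = 1 − λ(A)/2 = cos(kπ/93); k=1 gives ρ_J = 0.9994.
√(1−ρ_J²) = |sin(π/93)| = 0.03377
Young: ω* = 2/(1+√(1−ρ_J²)) = 2/(1+0.03377) = 2/1.03377 = 1.9347.
At ω = 1.9347 every |λ(B_ω)| = ω−1, so ρ_SOR = 0.9347.

ρ_SOR = 0.9347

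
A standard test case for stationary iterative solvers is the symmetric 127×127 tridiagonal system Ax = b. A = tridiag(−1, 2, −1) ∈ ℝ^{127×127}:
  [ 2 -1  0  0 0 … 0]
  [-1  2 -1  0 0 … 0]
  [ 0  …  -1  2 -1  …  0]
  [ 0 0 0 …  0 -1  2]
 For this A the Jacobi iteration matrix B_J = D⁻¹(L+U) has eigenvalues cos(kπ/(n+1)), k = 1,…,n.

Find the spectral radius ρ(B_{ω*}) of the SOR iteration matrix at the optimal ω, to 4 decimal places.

spectrum of D⁻¹(L+U) = {cos(kπ/128) : 1≤k≤127}; ρ_J = cos(π/128) = 0.9997.
√(1 − cos²(π/128)) = sin(π/128) ≈ 0.02454.
Then 2/(1+√(1−ρ_J²)) = 2/(1+0.02454); ω* = 2/1.02454 = 1.9521.
ρ_SOR = ω* − 1 ≈ 0.9521.

ρ_SOR = 0.9521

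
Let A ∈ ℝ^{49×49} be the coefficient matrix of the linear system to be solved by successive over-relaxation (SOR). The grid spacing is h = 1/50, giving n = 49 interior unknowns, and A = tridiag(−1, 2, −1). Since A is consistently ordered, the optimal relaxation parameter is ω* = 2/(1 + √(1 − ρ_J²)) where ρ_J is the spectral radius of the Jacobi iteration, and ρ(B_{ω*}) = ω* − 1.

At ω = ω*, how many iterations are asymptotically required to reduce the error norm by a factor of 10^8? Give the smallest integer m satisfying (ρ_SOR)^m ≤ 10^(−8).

½·tridiag(1,0,1) at n=49: λ_k = cos(kπ/50); max |λ| at k=1 ⇒ ρ_J = cos(π/50) ≈ 0.9980267.
√(1 − cos²(π/50)) = sin(π/50) ≈ 0.0627905.
ω* = 2/(1 + 0.0627905) = 2/1.0627905 = 1.8818384.
ρ_SOR = ω* − 1 = 1.8818384 − 1 = 0.8818384.
m ≥ 8·ln10 / (−ln 0.8818384) = 146.491; smallest integer m = 147.

m = 147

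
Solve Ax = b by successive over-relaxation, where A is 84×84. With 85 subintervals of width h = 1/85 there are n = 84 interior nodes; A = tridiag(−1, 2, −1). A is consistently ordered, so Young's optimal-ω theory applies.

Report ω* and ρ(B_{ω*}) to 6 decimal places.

ω* = 1.928731, ρ_SOR = 0.928731

B_J for the 84×84 system has eigenvalues cos(kπ/85); ρ_J = cos(π/85) = 0.999317.
√(1−ρ_J²) = |sin(π/85)| = 0.0369515
Then 2/(1+√(1−ρ_J²)) = 2/(1+0.0369515); ω* = 2/1.0369515 = 1.928731.
At ω = 1.928731 every |λ(B_ω)| = ω−1, so ρ_SOR = 0.928731.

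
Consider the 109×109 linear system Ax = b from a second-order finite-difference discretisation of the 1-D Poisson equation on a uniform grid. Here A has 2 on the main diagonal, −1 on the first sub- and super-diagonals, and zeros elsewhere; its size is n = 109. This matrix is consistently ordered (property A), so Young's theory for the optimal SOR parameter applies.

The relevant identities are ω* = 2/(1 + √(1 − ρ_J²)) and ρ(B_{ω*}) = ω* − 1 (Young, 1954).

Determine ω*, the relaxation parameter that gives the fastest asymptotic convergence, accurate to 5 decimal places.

ω* = 1.94447

n=109: λ(B_J) = 1 − λ(A)/2 = cos(kπ/110); k=1 gives ρ_J = 0.99959.
√(1 − cos²(π/110)) = sin(π/110) ≈ 0.028556.
Young: ω* = 2/(1+√(1−ρ_J²)) = 2/(1+0.028556) = 2/1.028556 = 1.94447.
At ω = 1.94447 every |λ(B_ω)| = ω−1, so ρ_SOR = 0.94447.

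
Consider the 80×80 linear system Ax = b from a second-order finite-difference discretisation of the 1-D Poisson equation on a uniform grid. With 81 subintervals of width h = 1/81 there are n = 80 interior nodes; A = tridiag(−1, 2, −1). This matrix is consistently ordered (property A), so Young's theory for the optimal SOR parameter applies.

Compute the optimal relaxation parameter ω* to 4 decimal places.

ω* = 1.9253

With n=80, ρ(Jacobi) = cos(π/81) = 0.9992.
root = sin(π/81) = 0.03878  (since 1−cos² = sin²).
ω* = 2/(1+0.03878) = 1.9253
At ω = 1.9253 every |λ(B_ω)| = ω−1, so ρ_SOR = 0.9253.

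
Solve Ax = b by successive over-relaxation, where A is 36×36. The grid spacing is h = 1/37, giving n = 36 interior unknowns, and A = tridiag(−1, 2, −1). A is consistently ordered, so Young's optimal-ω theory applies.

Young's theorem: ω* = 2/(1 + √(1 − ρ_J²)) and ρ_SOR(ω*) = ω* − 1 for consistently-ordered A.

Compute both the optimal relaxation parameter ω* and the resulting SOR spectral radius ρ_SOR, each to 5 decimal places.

ω* = 1.84365, ρ_SOR = 0.84365

ρ_J = max_k |cos(kπ/37)| = cos(π/37) = 0.99640
√(1−ρ_J²) = |sin(π/37)| = 0.084806
ω* = 2 / (1 + 0.084806) = 2 / 1.084806 ≈ 1.84365.
Hence ρ(B_{ω*}) = 1.84365 − 1 = 0.84365.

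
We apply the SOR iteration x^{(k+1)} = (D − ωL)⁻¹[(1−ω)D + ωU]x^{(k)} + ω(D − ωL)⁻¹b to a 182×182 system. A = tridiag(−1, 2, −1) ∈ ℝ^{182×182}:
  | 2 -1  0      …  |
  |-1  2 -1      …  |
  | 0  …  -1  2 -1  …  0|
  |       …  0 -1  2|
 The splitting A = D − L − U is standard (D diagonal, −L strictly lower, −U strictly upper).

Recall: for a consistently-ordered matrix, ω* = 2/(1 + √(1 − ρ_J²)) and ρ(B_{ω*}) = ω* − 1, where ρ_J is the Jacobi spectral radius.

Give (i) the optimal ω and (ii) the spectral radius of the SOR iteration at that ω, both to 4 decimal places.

ω* = 1.9662, ρ_SOR = 0.9662

B_J for the 182×182 system has eigenvalues cos(kπ/183); ρ_J = cos(π/183) = 0.9999.
√(1−ρ_J²) = |sin(π/183)| = 0.01717
ω* = 2 / (1 + 0.01717) = 2 / 1.01717 ≈ 1.9662.
[ρ_SOR] ω* − 1 = 0.9662.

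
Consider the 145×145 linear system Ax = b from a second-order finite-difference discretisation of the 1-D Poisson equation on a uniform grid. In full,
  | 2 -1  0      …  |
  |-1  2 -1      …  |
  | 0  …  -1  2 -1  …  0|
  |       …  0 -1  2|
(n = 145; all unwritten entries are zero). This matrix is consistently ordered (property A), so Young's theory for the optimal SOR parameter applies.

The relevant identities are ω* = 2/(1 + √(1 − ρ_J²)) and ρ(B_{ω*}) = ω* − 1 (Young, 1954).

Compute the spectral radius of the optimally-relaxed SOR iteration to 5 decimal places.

n=145: λ(B_J) = 1 − λ(A)/2 = cos(kπ/146); k=1 gives ρ_J = 0.99977.
1 − cos²(π/146) = sin²(π/146) ⇒ √(1−ρ_J²) = sin(π/146) = 0.021516.
Young: ω* = 2/(1+√(1−ρ_J²)) = 2/(1+0.021516) = 2/1.021516 = 1.95787.
[ρ_SOR] ω* − 1 = 0.95787.

ρ_SOR = 0.95787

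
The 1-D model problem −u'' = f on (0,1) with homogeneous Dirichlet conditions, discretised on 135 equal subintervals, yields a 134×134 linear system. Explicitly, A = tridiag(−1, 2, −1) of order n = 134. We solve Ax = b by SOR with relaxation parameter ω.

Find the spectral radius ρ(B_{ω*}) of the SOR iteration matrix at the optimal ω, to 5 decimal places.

With n=134, ρ(Jacobi) = cos(π/135) = 0.99973.
√(1−ρ_J²) simplifies to sin(π/135) = 0.023269.
So ω* = 2/1.023269 = 1.95452 (Young).
ρ_SOR = ω* − 1 ≈ 0.95452.

ρ_SOR = 0.95452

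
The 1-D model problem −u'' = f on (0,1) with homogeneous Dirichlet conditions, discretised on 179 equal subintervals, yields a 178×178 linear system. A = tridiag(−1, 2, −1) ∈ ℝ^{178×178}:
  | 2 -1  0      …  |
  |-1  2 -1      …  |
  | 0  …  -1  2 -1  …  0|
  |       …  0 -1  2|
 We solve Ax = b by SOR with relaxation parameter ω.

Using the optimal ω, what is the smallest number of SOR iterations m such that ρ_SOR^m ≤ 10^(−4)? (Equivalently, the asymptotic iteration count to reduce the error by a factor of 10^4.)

n=178: λ(B_J) = 1 − λ(A)/2 = cos(kπ/179); k=1 gives ρ_J = 0.9998460.
√(1−ρ_J²) simplifies to sin(π/179) = 0.0175499.
So ω* = 2/1.0175499 = 1.9655056 (Young).
ρ_SOR = ω* − 1 = 1.9655056 − 1 = 0.9655056.
m ≥ 4·ln10 / (−ln 0.9655056) = 262.377; smallest integer m = 263.

m = 263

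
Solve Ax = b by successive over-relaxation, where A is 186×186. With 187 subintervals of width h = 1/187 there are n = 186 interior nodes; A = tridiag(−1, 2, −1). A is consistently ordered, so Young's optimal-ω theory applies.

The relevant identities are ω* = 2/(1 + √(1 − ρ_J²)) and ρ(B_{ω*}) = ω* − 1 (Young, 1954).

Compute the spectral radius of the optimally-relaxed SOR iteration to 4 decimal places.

B_J for the 186×186 system has eigenvalues cos(kπ/187); ρ_J = cos(π/187) = 0.9999.
1 − cos²(π/187) = sin²(π/187) ⇒ √(1−ρ_J²) = sin(π/187) = 0.01680.
So ω* = 2/1.01680 = 1.9670 (Young).
ρ_SOR = ω* − 1 ≈ 0.9670.

ρ_SOR = 0.9670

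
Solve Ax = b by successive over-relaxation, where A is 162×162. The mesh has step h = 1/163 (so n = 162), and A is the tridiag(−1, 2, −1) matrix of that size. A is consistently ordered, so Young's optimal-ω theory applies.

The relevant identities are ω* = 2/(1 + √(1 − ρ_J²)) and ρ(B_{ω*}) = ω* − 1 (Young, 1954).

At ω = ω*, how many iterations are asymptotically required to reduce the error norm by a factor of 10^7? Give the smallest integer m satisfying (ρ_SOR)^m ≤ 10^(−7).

m = 419

n=162: λ(B_J) = 1 − λ(A)/2 = cos(kπ/163); k=1 gives ρ_J = 0.9998143.
root = sin(π/163) = 0.0192724  (since 1−cos² = sin²).
Then 2/(1+√(1−ρ_J²)) = 2/(1+0.0192724); ω* = 2/1.0192724 = 1.9621840.
ρ(B_{ω*}) = ω*−1 = 0.9621840
Need (0.9621840)^m ≤ 10^(−7): m ≥ 7·ln10/|ln 0.9621840| = 16.1181/0.0385496 = 418.113 ⇒ m = 419.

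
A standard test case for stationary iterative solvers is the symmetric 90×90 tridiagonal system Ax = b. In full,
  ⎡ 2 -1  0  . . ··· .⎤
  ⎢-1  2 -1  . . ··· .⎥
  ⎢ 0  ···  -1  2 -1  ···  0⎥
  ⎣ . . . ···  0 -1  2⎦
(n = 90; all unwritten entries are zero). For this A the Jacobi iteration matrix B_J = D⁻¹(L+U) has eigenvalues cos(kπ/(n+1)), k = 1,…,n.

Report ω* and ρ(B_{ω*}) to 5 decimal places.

ω* = 1.93327, ρ_SOR = 0.93327

½·tridiag(1,0,1) at n=90: λ_k = cos(kπ/91); max |λ| at k=1 ⇒ ρ_J = cos(π/91) ≈ 0.99940.
1 − cos²(π/91) = sin²(π/91) ⇒ √(1−ρ_J²) = sin(π/91) = 0.034516.
Young: ω* = 2/(1+√(1−ρ_J²)) = 2/(1+0.034516) = 2/1.034516 = 1.93327.
At ω = 1.93327 every |λ(B_ω)| = ω−1, so ρ_SOR = 0.93327.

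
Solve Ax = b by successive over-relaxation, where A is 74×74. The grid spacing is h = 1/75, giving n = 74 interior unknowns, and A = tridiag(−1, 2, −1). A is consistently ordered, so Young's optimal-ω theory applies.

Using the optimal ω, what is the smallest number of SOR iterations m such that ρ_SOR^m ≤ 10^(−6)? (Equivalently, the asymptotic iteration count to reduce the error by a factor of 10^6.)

spectrum of D⁻¹(L+U) = {cos(kπ/75) : 1≤k≤74}; ρ_J = cos(π/75) = 0.9991228.
root = sin(π/75) = 0.0418757  (since 1−cos² = sin²).
[ω*] 2 ÷ (1 + 0.0418757) = 2 ÷ 1.0418757 = 1.9196148.
ρ(B_{ω*}) = ω*−1 = 0.9196148
ρ_SOR^m ≤ 10^(−6) ⇔ m ≥ 6·ln10/(−ln 0.9196148) = 13.8155/0.0838004 = 164.862; m = ⌈164.862⌉ = 165.

m = 165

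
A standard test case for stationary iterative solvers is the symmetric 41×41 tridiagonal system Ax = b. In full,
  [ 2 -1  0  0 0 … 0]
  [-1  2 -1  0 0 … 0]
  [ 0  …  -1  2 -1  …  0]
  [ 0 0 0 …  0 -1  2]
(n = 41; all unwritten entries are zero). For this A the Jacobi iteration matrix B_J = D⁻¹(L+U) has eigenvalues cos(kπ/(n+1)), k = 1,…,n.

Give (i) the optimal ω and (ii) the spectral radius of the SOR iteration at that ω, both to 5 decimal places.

[ρ_J] n=41: ρ(B_J) = cos(π/(n+1)) = cos(π/42) = 0.99720.
root = sin(π/42) = 0.074730  (since 1−cos² = sin²).
So ω* = 2/1.074730 = 1.86093 (Young).
and ρ(B_{ω*}) = 1.86093 − 1 = 0.86093.

ω* = 1.86093, ρ_SOR = 0.86093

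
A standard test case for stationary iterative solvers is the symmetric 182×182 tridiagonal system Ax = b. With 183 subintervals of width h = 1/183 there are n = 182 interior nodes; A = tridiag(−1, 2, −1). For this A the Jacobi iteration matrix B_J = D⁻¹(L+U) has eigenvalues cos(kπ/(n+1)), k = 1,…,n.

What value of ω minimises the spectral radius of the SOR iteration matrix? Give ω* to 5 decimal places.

ρ_J = max_k |cos(kπ/183)| = cos(π/183) = 0.99985
√(1−ρ_J²) = |sin(π/183)| = 0.017166
Then 2/(1+√(1−ρ_J²)) = 2/(1+0.017166); ω* = 2/1.017166 = 1.96625.
ρ_SOR = ω* − 1 = 1.96625 − 1 = 0.96625.

ω* = 1.96625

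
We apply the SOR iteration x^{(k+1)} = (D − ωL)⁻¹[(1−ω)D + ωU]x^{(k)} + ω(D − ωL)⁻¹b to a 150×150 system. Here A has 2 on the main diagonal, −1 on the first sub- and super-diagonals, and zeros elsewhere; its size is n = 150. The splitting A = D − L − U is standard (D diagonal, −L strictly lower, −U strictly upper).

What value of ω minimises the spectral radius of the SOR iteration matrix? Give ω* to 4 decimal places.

ω* = 1.9592

½·tridiag(1,0,1) at n=150: λ_k = cos(kπ/151); max |λ| at k=1 ⇒ ρ_J = cos(π/151) ≈ 0.9998.
√(1−ρ_J²) = |sin(π/151)| = 0.02080
ω* = 2 / (1 + 0.02080) = 2 / 1.02080 ≈ 1.9592.
ρ_SOR = ω* − 1 ≈ 0.9592.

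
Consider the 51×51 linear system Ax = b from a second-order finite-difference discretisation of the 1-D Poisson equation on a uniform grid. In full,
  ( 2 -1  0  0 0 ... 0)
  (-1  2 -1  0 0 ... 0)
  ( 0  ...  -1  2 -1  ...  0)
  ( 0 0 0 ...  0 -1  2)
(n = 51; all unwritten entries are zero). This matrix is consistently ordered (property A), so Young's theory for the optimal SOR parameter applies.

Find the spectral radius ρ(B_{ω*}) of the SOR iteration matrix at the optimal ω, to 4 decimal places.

n=51: λ(B_J) = 1 − λ(A)/2 = cos(kπ/52); k=1 gives ρ_J = 0.9982.
1 − cos²(π/52) = sin²(π/52) ⇒ √(1−ρ_J²) = sin(π/52) = 0.06038.
So ω* = 2/1.06038 = 1.8861 (Young).
At ω = 1.8861 every |λ(B_ω)| = ω−1, so ρ_SOR = 0.8861.

ρ_SOR = 0.8861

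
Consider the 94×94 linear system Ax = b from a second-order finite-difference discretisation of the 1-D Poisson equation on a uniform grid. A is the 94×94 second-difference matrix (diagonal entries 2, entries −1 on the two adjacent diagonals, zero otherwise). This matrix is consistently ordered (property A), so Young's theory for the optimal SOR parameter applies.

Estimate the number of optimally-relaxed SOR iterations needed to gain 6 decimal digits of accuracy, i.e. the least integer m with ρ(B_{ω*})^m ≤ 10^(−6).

m = 209

½·tridiag(1,0,1) at n=94: λ_k = cos(kπ/95); max |λ| at k=1 ⇒ ρ_J = cos(π/95) ≈ 0.9994533.
root = sin(π/95) = 0.0330634  (since 1−cos² = sin²).
[ω*] 2 ÷ (1 + 0.0330634) = 2 ÷ 1.0330634 = 1.9359896.
ρ_SOR = ω* − 1 ≈ 0.9359896.
For 6 digits: m = 6·ln10 / (−ln 0.9359896) = 13.8155/0.0661509 = 208.848; round up → m = 209.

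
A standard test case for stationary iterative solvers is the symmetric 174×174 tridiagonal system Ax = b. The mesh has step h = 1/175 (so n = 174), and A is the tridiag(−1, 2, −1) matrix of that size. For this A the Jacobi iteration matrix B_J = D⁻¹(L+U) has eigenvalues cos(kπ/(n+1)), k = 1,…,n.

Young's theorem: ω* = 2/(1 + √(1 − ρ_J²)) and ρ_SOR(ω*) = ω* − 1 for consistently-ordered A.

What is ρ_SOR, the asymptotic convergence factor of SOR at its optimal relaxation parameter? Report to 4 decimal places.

[ρ_J] n=174: ρ(B_J) = cos(π/(n+1)) = cos(π/175) = 0.9998.
√(1−ρ_J²) simplifies to sin(π/175) = 0.01795.
ω* = 2/(1+0.01795) = 1.9647
and ρ(B_{ω*}) = 1.9647 − 1 = 0.9647.

ρ_SOR = 0.9647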